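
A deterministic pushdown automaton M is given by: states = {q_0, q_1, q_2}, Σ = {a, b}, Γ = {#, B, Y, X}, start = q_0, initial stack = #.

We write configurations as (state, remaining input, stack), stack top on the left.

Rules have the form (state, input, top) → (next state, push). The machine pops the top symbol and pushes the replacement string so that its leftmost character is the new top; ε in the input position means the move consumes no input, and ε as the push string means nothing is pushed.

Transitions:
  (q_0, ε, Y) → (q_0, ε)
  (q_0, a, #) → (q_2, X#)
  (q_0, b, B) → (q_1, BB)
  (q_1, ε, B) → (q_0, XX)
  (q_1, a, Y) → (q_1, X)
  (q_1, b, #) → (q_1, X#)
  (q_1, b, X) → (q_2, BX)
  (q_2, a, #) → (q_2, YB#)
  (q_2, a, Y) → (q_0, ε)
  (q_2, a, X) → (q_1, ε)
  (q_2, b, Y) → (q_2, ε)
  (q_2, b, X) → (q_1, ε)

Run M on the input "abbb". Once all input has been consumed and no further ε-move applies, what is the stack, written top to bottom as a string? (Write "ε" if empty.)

(q_0, abbb, #)
  read a, top #: go to q_2, push X# → (q_2, bbb, X#)
  read b, top X: go to q_1, push ε → (q_1, bb, #)
  read b, top #: go to q_1, push X# → (q_1, b, X#)
  read b, top X: go to q_2, push BX → (q_2, ε, BX#)
All input consumed in state q_2 with stack BX#.

BX#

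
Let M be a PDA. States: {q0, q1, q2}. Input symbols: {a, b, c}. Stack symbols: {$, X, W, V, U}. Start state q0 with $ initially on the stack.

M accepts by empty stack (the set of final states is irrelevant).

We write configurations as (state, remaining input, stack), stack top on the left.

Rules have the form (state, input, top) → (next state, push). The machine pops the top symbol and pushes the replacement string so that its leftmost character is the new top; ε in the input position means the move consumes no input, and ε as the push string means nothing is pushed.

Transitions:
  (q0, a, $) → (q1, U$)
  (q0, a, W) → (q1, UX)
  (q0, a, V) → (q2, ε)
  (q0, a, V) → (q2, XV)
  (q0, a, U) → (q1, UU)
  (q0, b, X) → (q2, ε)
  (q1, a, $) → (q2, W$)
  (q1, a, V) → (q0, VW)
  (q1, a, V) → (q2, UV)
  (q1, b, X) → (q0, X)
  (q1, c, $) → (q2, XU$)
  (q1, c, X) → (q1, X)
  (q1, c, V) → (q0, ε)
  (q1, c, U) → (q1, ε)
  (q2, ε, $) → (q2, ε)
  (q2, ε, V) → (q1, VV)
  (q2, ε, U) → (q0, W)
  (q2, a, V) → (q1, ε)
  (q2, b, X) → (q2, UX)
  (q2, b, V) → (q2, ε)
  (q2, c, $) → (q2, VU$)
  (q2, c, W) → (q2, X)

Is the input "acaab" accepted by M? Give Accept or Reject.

Reject

No computation consumes all input and empties the stack.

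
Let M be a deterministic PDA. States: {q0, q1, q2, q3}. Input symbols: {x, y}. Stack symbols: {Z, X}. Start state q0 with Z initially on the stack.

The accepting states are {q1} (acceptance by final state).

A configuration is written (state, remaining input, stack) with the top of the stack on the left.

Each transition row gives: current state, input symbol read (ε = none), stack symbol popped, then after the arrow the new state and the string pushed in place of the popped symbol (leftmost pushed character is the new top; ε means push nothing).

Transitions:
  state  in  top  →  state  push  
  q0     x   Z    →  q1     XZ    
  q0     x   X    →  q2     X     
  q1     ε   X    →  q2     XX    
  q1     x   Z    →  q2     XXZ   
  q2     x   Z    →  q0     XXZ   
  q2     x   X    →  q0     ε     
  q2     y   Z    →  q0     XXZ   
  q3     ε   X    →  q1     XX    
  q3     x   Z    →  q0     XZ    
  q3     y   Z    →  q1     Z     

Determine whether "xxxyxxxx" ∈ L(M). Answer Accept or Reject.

Reject

(q0, xxxyxxxx, Z)
  read x, top Z: go to q1, push XZ → (q1, xxyxxxx, XZ)
  ε-move, top X: go to q2, push XX → (q2, xxyxxxx, XXZ)
  read x, top X: go to q0, push ε → (q0, xyxxxx, XZ)
  read x, top X: go to q2, push X → (q2, yxxxx, XZ)
No transition applies at (q2, yxxxx, XZ); input not fully consumed.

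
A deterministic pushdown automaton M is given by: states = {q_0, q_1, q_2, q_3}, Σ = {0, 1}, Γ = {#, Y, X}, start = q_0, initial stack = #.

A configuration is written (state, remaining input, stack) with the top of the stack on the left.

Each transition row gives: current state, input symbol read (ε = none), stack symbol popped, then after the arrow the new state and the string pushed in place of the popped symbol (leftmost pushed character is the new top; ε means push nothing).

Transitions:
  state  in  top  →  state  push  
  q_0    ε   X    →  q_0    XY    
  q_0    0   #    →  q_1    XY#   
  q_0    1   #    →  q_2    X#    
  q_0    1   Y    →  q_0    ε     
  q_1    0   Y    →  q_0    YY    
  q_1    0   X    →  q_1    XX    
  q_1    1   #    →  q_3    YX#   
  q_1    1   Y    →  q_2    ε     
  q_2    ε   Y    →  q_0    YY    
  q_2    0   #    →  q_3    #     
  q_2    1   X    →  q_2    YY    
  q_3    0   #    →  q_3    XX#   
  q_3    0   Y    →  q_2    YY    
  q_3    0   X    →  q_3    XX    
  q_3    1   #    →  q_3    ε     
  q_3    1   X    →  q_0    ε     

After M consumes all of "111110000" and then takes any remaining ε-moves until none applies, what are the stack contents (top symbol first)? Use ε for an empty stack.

(q_0, 111110000, #)
  read 1, top #: go to q_2, push X# → (q_2, 11110000, X#)
  read 1, top X: go to q_2, push YY → (q_2, 1110000, YY#)
  ε-move, top Y: go to q_0, push YY → (q_0, 1110000, YYY#)
  read 1, top Y: go to q_0, push ε → (q_0, 110000, YY#)
  read 1, top Y: go to q_0, push ε → (q_0, 10000, Y#)
  read 1, top Y: go to q_0, push ε → (q_0, 0000, #)
  read 0, top #: go to q_1, push XY# → (q_1, 000, XY#)
  read 0, top X: go to q_1, push XX → (q_1, 00, XXY#)
  read 0, top X: go to q_1, push XX → (q_1, 0, XXXY#)
  read 0, top X: go to q_1, push XX → (q_1, ε, XXXXY#)
All input consumed in state q_1 with stack XXXXY#.

XXXXY#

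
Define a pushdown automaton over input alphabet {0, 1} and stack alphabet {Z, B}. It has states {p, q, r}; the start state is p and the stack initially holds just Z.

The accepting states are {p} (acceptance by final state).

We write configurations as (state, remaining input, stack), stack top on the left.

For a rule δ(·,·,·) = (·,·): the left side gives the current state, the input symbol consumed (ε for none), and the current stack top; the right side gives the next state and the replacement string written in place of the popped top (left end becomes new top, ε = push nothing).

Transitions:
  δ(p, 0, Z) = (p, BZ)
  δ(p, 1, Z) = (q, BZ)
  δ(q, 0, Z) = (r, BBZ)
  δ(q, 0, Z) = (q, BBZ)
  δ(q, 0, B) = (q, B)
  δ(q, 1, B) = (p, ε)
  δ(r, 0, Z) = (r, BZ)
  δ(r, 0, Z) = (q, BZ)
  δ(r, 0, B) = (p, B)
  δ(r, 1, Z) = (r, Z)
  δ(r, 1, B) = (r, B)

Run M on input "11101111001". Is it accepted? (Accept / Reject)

One accepting computation: (p, 11101111001, Z) ⊢ (q, 1101111001, BZ) ⊢ (p, 101111001, Z) ⊢ (q, 01111001, BZ) ⊢ (q, 1111001, BZ) ⊢ (p, 111001, Z) ⊢ (q, 11001, BZ) ⊢ (p, 1001, Z) ⊢ (q, 001, BZ) ⊢ (q, 01, BZ) ⊢ (q, 1, BZ) ⊢ (p, ε, Z)
All input consumed and state p ∈ F.

Accept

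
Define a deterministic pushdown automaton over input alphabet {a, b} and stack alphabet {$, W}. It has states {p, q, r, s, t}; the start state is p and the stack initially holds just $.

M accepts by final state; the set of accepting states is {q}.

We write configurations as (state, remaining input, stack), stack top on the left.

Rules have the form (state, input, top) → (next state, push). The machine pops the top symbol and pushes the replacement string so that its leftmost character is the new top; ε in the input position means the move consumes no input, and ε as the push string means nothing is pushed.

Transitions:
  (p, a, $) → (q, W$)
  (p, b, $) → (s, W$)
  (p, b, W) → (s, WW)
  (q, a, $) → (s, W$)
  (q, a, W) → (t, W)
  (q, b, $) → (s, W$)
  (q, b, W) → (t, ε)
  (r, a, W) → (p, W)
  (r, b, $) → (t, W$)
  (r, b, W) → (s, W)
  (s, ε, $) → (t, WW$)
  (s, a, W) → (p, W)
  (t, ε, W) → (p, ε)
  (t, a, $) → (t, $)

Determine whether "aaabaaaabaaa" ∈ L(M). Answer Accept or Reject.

Reject

(p, aaabaaaabaaa, $)
  read a, top $: go to q, push W$ → (q, aabaaaabaaa, W$)
  read a, top W: go to t, push W → (t, abaaaabaaa, W$)
  ε-move, top W: go to p, push ε → (p, abaaaabaaa, $)
  read a, top $: go to q, push W$ → (q, baaaabaaa, W$)
  read b, top W: go to t, push ε → (t, aaaabaaa, $)
  read a, top $: go to t, push $ → (t, aaabaaa, $)
  read a, top $: go to t, push $ → (t, aabaaa, $)
  read a, top $: go to t, push $ → (t, abaaa, $)
  read a, top $: go to t, push $ → (t, baaa, $)
No transition applies at (t, baaa, $); input not fully consumed.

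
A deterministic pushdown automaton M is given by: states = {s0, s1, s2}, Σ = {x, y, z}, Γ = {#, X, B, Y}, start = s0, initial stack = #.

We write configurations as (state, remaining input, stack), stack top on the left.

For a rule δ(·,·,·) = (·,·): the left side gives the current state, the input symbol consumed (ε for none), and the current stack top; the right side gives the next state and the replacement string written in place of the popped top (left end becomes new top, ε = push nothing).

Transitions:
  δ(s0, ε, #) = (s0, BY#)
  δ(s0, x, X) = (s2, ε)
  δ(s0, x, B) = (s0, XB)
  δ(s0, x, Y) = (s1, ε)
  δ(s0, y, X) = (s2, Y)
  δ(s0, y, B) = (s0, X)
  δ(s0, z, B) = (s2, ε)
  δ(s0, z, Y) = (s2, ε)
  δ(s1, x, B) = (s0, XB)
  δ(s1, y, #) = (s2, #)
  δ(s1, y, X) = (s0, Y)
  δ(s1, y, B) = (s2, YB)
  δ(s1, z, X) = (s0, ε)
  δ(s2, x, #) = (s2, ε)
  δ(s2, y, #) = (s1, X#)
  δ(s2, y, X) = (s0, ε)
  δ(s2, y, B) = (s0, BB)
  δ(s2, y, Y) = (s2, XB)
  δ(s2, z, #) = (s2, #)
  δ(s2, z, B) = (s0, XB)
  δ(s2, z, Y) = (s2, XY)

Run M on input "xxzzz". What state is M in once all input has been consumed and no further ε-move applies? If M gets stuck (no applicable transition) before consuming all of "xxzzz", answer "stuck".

stuck

(s0, xxzzz, #)
  ε-move, top #: go to s0, push BY# → (s0, xxzzz, BY#)
  read x, top B: go to s0, push XB → (s0, xzzz, XBY#)
  read x, top X: go to s2, push ε → (s2, zzz, BY#)
  read z, top B: go to s0, push XB → (s0, zz, XBY#)
No transition for (s0, z, top X); M blocks with input zz remaining.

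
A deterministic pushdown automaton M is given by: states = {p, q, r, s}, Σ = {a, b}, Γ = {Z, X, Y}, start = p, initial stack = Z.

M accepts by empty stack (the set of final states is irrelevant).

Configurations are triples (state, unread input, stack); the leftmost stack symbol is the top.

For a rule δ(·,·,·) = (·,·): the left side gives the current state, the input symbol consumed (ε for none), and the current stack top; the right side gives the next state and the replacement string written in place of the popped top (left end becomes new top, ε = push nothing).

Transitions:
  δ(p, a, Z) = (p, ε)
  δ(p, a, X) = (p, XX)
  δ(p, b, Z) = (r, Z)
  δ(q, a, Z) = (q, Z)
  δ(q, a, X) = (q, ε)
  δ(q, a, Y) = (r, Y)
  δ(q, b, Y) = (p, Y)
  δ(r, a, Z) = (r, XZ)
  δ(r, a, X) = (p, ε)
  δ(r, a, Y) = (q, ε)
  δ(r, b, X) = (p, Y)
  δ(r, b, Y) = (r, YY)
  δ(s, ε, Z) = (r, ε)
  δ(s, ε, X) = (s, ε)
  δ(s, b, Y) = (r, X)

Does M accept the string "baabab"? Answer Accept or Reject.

(p, baabab, Z) ⊢ (r, aabab, Z) ⊢ (r, abab, XZ) ⊢ (p, bab, Z) ⊢ (r, ab, Z) ⊢ (r, b, XZ) ⊢ (p, ε, YZ)
All input consumed; stack is YZ, not empty, and no further ε-move applies.

Reject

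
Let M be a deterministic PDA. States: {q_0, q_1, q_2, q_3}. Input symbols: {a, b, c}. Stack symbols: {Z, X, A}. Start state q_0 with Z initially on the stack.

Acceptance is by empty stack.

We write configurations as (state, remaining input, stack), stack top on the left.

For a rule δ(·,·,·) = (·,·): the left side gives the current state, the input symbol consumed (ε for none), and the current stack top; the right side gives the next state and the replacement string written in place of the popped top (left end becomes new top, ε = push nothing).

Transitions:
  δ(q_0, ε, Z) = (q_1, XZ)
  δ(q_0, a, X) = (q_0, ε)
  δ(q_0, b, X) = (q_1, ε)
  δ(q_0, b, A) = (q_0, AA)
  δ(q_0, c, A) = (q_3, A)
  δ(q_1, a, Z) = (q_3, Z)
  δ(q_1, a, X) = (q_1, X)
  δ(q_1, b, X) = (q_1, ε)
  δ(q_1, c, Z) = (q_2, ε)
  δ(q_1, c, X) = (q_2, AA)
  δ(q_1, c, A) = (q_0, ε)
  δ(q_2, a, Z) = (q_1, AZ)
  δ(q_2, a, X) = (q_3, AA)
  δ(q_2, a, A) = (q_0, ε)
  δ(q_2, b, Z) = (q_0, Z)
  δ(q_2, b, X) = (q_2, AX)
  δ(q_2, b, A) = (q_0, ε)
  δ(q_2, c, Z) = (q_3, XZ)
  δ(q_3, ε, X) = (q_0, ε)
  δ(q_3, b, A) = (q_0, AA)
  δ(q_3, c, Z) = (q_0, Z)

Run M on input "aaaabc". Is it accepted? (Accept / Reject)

(q_0, aaaabc, Z)
  ε-move, top Z: go to q_1, push XZ → (q_1, aaaabc, XZ)
  read a, top X: go to q_1, push X → (q_1, aaabc, XZ)
  read a, top X: go to q_1, push X → (q_1, aabc, XZ)
  read a, top X: go to q_1, push X → (q_1, abc, XZ)
  read a, top X: go to q_1, push X → (q_1, bc, XZ)
  read b, top X: go to q_1, push ε → (q_1, c, Z)
  read c, top Z: go to q_2, push ε → (q_2, ε, ε)
All input consumed and the stack is empty.

Accept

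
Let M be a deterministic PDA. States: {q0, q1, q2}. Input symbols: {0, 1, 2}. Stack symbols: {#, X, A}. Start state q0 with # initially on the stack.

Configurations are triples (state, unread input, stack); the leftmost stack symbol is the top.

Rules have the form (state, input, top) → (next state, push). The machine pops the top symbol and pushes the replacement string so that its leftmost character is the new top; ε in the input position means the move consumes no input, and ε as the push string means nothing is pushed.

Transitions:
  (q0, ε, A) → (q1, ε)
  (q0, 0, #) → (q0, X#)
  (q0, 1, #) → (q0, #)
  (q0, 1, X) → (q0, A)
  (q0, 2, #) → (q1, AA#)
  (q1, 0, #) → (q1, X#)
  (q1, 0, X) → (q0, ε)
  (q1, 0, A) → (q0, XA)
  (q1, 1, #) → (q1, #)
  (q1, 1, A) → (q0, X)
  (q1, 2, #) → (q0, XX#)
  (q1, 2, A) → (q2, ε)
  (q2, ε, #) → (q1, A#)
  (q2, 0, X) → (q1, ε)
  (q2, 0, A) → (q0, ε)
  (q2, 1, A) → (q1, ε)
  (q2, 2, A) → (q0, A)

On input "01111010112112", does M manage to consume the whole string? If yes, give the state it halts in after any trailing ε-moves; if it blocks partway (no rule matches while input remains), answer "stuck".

(q0, 01111010112112, #)
  read 0, top #: go to q0, push X# → (q0, 1111010112112, X#)
  read 1, top X: go to q0, push A → (q0, 111010112112, A#)
  ε-move, top A: go to q1, push ε → (q1, 111010112112, #)
  read 1, top #: go to q1, push # → (q1, 11010112112, #)
  read 1, top #: go to q1, push # → (q1, 1010112112, #)
  read 1, top #: go to q1, push # → (q1, 010112112, #)
  read 0, top #: go to q1, push X# → (q1, 10112112, X#)
No transition for (q1, 1, top X); M blocks with input 10112112 remaining.

stuck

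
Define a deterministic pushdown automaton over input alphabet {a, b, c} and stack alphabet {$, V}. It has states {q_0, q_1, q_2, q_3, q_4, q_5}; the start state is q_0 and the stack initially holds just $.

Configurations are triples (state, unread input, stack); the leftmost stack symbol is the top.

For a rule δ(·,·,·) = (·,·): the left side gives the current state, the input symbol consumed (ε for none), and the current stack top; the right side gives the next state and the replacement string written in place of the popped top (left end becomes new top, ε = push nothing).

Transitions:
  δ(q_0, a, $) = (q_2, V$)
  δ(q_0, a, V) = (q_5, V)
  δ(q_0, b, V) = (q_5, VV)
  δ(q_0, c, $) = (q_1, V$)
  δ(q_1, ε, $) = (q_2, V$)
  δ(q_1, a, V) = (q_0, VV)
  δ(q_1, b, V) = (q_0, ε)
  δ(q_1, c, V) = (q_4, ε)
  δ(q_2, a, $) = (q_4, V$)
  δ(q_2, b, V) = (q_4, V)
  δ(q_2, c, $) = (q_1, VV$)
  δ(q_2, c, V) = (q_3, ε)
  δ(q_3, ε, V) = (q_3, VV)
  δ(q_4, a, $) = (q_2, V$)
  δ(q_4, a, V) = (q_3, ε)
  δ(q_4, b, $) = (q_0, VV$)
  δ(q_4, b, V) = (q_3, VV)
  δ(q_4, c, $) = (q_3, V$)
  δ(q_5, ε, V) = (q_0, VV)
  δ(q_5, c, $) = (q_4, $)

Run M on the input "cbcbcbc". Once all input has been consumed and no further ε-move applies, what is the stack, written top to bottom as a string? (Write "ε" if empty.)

V$

(q_0, cbcbcbc, $)
  read c, top $: go to q_1, push V$ → (q_1, bcbcbc, V$)
  read b, top V: go to q_0, push ε → (q_0, cbcbc, $)
  read c, top $: go to q_1, push V$ → (q_1, bcbc, V$)
  read b, top V: go to q_0, push ε → (q_0, cbc, $)
  read c, top $: go to q_1, push V$ → (q_1, bc, V$)
  read b, top V: go to q_0, push ε → (q_0, c, $)
  read c, top $: go to q_1, push V$ → (q_1, ε, V$)
All input consumed in state q_1 with stack V$.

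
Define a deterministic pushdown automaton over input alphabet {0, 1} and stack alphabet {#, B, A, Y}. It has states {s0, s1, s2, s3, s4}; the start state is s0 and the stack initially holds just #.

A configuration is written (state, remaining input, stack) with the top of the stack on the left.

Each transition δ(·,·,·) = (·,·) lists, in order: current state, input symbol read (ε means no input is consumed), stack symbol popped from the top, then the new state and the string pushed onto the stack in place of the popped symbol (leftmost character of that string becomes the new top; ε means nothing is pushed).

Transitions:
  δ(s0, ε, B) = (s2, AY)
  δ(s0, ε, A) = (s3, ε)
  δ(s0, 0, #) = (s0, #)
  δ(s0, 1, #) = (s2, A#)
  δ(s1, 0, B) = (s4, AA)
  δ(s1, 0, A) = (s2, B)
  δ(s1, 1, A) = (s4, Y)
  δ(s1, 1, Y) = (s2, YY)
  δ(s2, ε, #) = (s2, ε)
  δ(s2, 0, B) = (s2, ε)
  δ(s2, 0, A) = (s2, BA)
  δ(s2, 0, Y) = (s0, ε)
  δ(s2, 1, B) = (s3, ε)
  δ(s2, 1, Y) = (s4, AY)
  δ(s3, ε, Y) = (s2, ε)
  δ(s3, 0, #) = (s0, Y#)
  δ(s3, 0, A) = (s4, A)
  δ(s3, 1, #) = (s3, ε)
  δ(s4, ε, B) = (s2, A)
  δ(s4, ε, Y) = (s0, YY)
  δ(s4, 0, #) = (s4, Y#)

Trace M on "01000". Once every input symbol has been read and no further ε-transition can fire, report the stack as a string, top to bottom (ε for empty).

BA#

(s0, 01000, #)
  read 0, top #: go to s0, push # → (s0, 1000, #)
  read 1, top #: go to s2, push A# → (s2, 000, A#)
  read 0, top A: go to s2, push BA → (s2, 00, BA#)
  read 0, top B: go to s2, push ε → (s2, 0, A#)
  read 0, top A: go to s2, push BA → (s2, ε, BA#)
All input consumed in state s2 with stack BA#.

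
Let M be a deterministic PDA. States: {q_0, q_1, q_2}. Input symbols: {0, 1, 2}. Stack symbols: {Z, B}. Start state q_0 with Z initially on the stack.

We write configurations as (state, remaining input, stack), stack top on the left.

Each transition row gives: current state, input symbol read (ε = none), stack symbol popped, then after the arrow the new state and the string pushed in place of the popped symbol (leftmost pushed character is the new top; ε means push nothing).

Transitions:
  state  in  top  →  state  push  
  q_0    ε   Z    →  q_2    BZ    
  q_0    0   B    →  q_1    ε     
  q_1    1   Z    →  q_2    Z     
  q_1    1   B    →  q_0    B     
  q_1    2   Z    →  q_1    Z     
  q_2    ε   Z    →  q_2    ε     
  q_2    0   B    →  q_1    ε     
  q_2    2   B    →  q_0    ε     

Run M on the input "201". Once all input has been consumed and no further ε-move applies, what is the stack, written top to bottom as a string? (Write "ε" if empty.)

(q_0, 201, Z) ⊢ (q_2, 201, BZ) ⊢ (q_0, 01, Z) ⊢ (q_2, 01, BZ) ⊢ (q_1, 1, Z) ⊢ (q_2, ε, Z) ⊢ (q_2, ε, ε)
All input consumed in state q_2 with stack ε.

ε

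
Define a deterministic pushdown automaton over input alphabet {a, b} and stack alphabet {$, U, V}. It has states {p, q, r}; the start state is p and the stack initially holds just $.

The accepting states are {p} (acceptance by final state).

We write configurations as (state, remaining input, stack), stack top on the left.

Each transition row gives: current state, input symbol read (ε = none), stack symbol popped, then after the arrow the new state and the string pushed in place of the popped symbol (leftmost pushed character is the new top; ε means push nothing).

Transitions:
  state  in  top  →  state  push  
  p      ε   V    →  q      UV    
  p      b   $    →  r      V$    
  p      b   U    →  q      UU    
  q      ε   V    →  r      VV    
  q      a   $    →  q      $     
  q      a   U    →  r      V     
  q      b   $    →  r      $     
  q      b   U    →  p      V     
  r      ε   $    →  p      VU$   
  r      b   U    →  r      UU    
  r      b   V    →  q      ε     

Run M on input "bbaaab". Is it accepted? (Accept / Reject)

Accept

(p, bbaaab, $)
  read b, top $: go to r, push V$ → (r, baaab, V$)
  read b, top V: go to q, push ε → (q, aaab, $)
  read a, top $: go to q, push $ → (q, aab, $)
  read a, top $: go to q, push $ → (q, ab, $)
  read a, top $: go to q, push $ → (q, b, $)
  read b, top $: go to r, push $ → (r, ε, $)
  ε-move, top $: go to p, push VU$ → (p, ε, VU$)
All input consumed; state p ∈ F.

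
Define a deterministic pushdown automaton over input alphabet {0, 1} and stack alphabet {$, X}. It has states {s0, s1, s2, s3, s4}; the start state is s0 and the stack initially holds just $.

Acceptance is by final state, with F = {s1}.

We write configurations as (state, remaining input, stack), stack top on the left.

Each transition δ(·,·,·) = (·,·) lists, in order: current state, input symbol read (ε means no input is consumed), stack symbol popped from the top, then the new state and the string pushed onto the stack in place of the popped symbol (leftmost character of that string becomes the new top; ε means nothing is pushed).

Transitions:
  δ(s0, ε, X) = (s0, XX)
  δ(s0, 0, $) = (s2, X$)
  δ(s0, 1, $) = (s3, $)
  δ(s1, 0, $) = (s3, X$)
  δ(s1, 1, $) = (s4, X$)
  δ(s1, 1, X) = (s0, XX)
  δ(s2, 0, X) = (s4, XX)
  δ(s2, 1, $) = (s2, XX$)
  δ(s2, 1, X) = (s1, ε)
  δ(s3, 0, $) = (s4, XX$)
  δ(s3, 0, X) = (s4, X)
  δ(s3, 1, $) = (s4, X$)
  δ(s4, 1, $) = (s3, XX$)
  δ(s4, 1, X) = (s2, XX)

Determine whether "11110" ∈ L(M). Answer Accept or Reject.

Reject

(s0, 11110, $) ⊢ (s3, 1110, $) ⊢ (s4, 110, X$) ⊢ (s2, 10, XX$) ⊢ (s1, 0, X$)
No transition applies at (s1, 0, X$); input not fully consumed.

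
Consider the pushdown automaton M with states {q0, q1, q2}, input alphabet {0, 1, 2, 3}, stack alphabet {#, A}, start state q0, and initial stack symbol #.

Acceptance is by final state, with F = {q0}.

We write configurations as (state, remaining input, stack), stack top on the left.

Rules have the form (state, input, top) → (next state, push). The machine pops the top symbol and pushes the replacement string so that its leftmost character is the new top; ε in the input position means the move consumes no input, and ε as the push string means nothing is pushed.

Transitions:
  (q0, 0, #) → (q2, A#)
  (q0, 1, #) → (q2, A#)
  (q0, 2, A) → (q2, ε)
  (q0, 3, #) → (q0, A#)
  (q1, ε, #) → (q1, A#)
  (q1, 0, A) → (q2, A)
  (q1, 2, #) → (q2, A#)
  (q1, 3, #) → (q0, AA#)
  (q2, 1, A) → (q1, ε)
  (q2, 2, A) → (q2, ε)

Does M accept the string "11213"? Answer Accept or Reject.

One accepting computation: (q0, 11213, #) ⊢ (q2, 1213, A#) ⊢ (q1, 213, #) ⊢ (q2, 13, A#) ⊢ (q1, 3, #) ⊢ (q0, ε, AA#)
All input consumed and state q0 ∈ F.

Accept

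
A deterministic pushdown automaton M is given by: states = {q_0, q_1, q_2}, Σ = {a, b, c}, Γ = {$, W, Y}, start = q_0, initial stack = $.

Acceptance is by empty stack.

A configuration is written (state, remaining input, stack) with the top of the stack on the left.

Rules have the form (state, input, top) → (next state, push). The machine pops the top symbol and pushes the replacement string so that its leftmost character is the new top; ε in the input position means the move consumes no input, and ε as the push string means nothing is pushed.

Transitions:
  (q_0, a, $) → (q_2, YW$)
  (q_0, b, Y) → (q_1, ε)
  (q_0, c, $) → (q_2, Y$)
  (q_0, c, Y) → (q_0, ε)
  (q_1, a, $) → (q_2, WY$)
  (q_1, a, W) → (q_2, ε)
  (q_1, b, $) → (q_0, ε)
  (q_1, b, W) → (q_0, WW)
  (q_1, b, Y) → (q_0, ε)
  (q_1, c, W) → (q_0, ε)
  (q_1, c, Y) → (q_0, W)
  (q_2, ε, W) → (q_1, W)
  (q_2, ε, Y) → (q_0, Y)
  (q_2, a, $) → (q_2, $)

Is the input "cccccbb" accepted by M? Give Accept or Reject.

(q_0, cccccbb, $)
  read c, top $: go to q_2, push Y$ → (q_2, ccccbb, Y$)
  ε-move, top Y: go to q_0, push Y → (q_0, ccccbb, Y$)
  read c, top Y: go to q_0, push ε → (q_0, cccbb, $)
  read c, top $: go to q_2, push Y$ → (q_2, ccbb, Y$)
  ε-move, top Y: go to q_0, push Y → (q_0, ccbb, Y$)
  read c, top Y: go to q_0, push ε → (q_0, cbb, $)
  read c, top $: go to q_2, push Y$ → (q_2, bb, Y$)
  ε-move, top Y: go to q_0, push Y → (q_0, bb, Y$)
  read b, top Y: go to q_1, push ε → (q_1, b, $)
  read b, top $: go to q_0, push ε → (q_0, ε, ε)
All input consumed and the stack is empty.

Accept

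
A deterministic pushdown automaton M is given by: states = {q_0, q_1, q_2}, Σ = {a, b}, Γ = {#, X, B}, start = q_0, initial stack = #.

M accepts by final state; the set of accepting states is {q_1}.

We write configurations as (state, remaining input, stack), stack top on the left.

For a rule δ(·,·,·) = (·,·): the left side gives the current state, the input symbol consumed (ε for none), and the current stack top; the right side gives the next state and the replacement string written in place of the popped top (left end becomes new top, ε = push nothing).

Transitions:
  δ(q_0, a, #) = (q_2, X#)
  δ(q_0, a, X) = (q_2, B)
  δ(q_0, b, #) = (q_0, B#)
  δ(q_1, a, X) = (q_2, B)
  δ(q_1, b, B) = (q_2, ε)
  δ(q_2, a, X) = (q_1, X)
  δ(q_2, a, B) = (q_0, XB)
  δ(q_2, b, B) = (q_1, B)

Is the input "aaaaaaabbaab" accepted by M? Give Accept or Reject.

Accept

(q_0, aaaaaaabbaab, #)
  read a, top #: go to q_2, push X# → (q_2, aaaaaabbaab, X#)
  read a, top X: go to q_1, push X → (q_1, aaaaabbaab, X#)
  read a, top X: go to q_2, push B → (q_2, aaaabbaab, B#)
  read a, top B: go to q_0, push XB → (q_0, aaabbaab, XB#)
  read a, top X: go to q_2, push B → (q_2, aabbaab, BB#)
  read a, top B: go to q_0, push XB → (q_0, abbaab, XBB#)
  read a, top X: go to q_2, push B → (q_2, bbaab, BBB#)
  read b, top B: go to q_1, push B → (q_1, baab, BBB#)
  read b, top B: go to q_2, push ε → (q_2, aab, BB#)
  read a, top B: go to q_0, push XB → (q_0, ab, XBB#)
  read a, top X: go to q_2, push B → (q_2, b, BBB#)
  read b, top B: go to q_1, push B → (q_1, ε, BBB#)
All input consumed; state q_1 ∈ F.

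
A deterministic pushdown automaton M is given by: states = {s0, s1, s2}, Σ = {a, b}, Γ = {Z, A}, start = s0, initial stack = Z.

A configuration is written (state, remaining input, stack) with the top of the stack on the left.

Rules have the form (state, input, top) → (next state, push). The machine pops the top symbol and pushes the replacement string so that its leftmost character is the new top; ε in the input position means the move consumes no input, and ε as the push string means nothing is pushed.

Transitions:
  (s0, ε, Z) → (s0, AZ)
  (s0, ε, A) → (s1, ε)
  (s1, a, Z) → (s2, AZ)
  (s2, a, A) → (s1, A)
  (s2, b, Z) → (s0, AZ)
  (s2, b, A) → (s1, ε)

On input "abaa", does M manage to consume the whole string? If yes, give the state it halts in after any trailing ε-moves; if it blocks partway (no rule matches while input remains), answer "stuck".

s1

(s0, abaa, Z)
  ε-move, top Z: go to s0, push AZ → (s0, abaa, AZ)
  ε-move, top A: go to s1, push ε → (s1, abaa, Z)
  read a, top Z: go to s2, push AZ → (s2, baa, AZ)
  read b, top A: go to s1, push ε → (s1, aa, Z)
  read a, top Z: go to s2, push AZ → (s2, a, AZ)
  read a, top A: go to s1, push A → (s1, ε, AZ)
All input consumed; M is in state s1.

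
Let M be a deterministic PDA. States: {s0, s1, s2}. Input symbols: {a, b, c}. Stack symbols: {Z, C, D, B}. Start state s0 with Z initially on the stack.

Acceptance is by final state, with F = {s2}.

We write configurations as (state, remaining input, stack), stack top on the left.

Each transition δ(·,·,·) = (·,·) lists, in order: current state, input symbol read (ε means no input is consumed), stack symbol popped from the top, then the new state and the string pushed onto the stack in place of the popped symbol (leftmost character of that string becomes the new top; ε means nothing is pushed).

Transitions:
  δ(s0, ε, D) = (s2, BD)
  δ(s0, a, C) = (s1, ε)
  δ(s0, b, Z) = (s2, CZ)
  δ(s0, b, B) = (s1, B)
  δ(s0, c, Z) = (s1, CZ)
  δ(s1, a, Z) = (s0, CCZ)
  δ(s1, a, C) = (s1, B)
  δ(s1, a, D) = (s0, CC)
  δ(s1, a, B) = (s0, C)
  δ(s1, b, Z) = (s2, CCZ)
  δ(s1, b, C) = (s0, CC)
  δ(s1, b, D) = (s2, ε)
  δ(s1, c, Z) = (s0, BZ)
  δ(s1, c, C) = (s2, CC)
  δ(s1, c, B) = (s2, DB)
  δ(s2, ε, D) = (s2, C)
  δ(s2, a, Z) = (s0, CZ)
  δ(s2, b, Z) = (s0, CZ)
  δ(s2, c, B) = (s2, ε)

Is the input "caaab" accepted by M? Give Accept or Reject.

Accept

(s0, caaab, Z) ⊢ (s1, aaab, CZ) ⊢ (s1, aab, BZ) ⊢ (s0, ab, CZ) ⊢ (s1, b, Z) ⊢ (s2, ε, CCZ)
All input consumed; state s2 ∈ F.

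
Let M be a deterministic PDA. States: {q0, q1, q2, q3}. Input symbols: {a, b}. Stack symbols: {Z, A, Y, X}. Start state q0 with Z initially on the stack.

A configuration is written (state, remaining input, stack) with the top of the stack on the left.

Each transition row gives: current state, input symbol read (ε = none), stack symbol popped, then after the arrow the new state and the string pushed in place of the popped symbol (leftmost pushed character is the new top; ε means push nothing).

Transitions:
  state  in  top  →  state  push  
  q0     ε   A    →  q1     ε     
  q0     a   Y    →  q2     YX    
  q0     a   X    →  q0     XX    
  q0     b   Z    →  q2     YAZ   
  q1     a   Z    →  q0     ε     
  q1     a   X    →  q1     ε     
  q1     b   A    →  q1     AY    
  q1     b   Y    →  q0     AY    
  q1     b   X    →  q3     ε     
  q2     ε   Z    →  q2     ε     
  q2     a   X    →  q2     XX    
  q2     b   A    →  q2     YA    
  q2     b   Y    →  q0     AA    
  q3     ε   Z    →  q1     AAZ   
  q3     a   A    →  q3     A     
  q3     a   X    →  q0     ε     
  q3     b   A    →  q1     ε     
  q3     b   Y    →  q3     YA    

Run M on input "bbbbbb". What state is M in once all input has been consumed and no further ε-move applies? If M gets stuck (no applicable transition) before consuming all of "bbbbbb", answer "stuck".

(q0, bbbbbb, Z)
  read b, top Z: go to q2, push YAZ → (q2, bbbbb, YAZ)
  read b, top Y: go to q0, push AA → (q0, bbbb, AAAZ)
  ε-move, top A: go to q1, push ε → (q1, bbbb, AAZ)
  read b, top A: go to q1, push AY → (q1, bbb, AYAZ)
  read b, top A: go to q1, push AY → (q1, bb, AYYAZ)
  read b, top A: go to q1, push AY → (q1, b, AYYYAZ)
  read b, top A: go to q1, push AY → (q1, ε, AYYYYAZ)
All input consumed; M is in state q1.

q1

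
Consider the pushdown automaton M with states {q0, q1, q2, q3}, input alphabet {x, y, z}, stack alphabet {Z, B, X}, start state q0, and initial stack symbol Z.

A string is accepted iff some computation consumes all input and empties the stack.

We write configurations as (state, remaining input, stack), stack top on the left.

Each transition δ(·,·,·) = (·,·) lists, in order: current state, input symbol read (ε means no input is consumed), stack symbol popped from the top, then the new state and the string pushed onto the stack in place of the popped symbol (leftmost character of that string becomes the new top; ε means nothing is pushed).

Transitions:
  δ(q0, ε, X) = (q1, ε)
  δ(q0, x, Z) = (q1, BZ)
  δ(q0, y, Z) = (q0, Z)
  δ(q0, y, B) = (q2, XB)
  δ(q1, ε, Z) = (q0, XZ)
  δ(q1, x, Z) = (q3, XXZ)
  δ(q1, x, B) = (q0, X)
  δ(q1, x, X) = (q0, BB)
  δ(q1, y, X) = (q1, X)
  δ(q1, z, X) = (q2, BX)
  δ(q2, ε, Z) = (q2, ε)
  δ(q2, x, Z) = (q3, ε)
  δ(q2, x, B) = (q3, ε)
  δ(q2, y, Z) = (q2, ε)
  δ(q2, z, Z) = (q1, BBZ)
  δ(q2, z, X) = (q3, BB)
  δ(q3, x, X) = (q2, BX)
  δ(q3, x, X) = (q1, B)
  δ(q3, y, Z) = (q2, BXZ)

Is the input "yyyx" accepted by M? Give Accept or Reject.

No computation consumes all input and empties the stack.

Reject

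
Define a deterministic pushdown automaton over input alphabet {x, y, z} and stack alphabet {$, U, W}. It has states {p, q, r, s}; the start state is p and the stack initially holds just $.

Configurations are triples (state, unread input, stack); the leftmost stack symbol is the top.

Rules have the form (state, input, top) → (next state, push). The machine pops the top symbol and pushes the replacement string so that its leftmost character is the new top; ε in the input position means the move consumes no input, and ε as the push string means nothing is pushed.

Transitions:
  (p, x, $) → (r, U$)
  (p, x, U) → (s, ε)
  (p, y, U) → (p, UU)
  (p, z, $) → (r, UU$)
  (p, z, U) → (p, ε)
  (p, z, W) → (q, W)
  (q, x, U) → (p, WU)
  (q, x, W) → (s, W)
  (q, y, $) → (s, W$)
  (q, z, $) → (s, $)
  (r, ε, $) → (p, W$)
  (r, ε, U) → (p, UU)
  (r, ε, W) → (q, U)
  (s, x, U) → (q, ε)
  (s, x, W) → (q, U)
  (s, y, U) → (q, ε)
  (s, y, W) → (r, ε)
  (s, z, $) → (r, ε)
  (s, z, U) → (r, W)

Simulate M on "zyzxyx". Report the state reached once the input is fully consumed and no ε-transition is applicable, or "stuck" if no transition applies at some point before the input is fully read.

(p, zyzxyx, $)
  read z, top $: go to r, push UU$ → (r, yzxyx, UU$)
  ε-move, top U: go to p, push UU → (p, yzxyx, UUU$)
  read y, top U: go to p, push UU → (p, zxyx, UUUU$)
  read z, top U: go to p, push ε → (p, xyx, UUU$)
  read x, top U: go to s, push ε → (s, yx, UU$)
  read y, top U: go to q, push ε → (q, x, U$)
  read x, top U: go to p, push WU → (p, ε, WU$)
All input consumed; M is in state p.

p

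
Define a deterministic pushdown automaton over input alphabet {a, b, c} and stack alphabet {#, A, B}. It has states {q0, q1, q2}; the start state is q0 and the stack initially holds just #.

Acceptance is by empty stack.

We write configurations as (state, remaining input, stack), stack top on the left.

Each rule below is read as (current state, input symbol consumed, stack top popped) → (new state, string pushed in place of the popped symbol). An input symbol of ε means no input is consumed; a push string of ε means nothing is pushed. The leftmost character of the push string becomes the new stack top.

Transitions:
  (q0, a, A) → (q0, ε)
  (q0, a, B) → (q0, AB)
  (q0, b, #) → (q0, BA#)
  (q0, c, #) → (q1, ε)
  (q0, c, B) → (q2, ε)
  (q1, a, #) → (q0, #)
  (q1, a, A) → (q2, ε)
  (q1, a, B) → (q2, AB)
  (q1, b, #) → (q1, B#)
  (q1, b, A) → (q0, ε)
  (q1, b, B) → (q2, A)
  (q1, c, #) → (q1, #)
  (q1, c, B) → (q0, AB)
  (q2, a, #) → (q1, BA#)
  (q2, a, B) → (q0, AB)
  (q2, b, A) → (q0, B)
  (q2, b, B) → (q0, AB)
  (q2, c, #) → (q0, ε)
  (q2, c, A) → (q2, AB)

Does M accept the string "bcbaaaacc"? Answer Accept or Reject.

Accept

(q0, bcbaaaacc, #) ⊢ (q0, cbaaaacc, BA#) ⊢ (q2, baaaacc, A#) ⊢ (q0, aaaacc, B#) ⊢ (q0, aaacc, AB#) ⊢ (q0, aacc, B#) ⊢ (q0, acc, AB#) ⊢ (q0, cc, B#) ⊢ (q2, c, #) ⊢ (q0, ε, ε)
All input consumed and the stack is empty.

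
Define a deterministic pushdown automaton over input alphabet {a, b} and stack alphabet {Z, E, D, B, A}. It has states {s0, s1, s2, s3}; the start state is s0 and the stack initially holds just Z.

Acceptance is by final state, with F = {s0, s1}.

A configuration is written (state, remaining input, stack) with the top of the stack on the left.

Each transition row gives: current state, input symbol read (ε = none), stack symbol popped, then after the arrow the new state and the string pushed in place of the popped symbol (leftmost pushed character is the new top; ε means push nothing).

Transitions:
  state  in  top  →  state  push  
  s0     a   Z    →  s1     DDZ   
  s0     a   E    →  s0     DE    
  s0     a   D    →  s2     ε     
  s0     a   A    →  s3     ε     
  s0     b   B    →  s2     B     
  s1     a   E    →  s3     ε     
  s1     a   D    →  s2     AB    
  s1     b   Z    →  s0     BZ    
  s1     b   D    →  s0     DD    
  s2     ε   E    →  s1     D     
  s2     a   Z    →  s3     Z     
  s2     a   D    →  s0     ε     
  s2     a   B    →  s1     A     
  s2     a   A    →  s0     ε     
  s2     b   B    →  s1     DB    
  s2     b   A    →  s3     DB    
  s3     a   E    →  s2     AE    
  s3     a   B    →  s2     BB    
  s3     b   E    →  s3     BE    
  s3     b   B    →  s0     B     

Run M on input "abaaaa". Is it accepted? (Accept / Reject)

(s0, abaaaa, Z)
  read a, top Z: go to s1, push DDZ → (s1, baaaa, DDZ)
  read b, top D: go to s0, push DD → (s0, aaaa, DDDZ)
  read a, top D: go to s2, push ε → (s2, aaa, DDZ)
  read a, top D: go to s0, push ε → (s0, aa, DZ)
  read a, top D: go to s2, push ε → (s2, a, Z)
  read a, top Z: go to s3, push Z → (s3, ε, Z)
All input consumed; state s3 ∉ F and no further ε-move applies.

Reject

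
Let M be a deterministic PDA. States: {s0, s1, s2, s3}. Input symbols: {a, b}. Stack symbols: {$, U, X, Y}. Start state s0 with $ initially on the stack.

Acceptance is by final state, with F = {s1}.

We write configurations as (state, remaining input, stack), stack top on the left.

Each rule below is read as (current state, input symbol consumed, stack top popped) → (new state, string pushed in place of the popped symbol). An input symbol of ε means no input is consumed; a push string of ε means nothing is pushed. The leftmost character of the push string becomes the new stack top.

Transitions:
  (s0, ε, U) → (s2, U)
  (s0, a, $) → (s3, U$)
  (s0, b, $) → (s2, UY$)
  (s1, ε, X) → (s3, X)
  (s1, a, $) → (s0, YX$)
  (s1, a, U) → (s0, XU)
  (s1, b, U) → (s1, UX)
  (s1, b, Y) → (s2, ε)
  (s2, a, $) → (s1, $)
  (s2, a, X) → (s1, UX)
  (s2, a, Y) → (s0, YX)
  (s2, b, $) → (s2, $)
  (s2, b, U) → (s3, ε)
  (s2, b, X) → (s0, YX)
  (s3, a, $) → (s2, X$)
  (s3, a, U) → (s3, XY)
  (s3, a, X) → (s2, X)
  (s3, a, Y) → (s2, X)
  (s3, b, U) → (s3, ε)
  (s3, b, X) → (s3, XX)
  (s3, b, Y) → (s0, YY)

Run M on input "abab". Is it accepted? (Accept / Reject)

(s0, abab, $)
  read a, top $: go to s3, push U$ → (s3, bab, U$)
  read b, top U: go to s3, push ε → (s3, ab, $)
  read a, top $: go to s2, push X$ → (s2, b, X$)
  read b, top X: go to s0, push YX → (s0, ε, YX$)
All input consumed; state s0 ∉ F and no further ε-move applies.

Reject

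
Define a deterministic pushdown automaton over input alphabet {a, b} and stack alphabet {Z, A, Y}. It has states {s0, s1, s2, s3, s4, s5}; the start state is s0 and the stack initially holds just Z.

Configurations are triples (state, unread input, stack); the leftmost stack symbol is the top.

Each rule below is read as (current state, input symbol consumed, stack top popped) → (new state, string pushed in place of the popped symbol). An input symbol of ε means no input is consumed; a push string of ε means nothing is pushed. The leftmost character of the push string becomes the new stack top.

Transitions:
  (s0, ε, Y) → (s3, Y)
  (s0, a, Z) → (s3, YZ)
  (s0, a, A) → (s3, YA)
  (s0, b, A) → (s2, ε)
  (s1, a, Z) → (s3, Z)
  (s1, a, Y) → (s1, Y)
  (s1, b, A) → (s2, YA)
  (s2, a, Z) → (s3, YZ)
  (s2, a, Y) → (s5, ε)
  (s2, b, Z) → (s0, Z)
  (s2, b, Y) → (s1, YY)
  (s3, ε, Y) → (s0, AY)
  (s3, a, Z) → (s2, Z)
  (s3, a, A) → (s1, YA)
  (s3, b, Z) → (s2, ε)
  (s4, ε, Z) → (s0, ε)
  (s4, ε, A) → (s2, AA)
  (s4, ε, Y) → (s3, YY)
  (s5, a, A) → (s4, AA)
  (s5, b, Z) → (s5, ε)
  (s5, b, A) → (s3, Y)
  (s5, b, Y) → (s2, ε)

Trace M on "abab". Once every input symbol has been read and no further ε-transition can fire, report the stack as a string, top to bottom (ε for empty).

(s0, abab, Z) ⊢ (s3, bab, YZ) ⊢ (s0, bab, AYZ) ⊢ (s2, ab, YZ) ⊢ (s5, b, Z) ⊢ (s5, ε, ε)
All input consumed in state s5 with stack ε.

ε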